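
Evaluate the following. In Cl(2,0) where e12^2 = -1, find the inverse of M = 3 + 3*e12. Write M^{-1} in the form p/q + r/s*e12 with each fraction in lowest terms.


M = 3 + 3*e12, where e12^2 = -1.
Since M commutes with its reverse ~M = a - b*e12, M * ~M = a^2 - b^2*e12^2 = a^2 + b^2.
So M^{-1} = ~M / (a^2 + b^2) = (a - b*e12)/(a^2 + b^2).
a^2 + b^2 = 9 + 9 = 18
Scalar part = 3/18 = 1/6
Bivector coeff = -3/18 = -1/6
M^{-1} = 1/6 - 1/6*e12


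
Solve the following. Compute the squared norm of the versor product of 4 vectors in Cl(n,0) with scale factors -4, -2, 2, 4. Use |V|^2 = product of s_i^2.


Each vector v_i has |v_i|^2 = s_i^2
Squared scales: (-4)^2 = 16, (-2)^2 = 4, 2^2 = 4, 4^2 = 16
|V|^2 = 16 * 4 * 4 * 16
= 4096


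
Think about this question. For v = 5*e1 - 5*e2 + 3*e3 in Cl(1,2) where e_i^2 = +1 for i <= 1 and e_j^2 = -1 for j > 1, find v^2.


v^2 = sum of c_i^2 * e_i^2
Positive signature terms (e_i^2 = +1): 5^2 = 25
Negative signature terms (e_j^2 = -1): (-5)^2 + 3^2 = 34
v^2 = 25 - 34 = -9


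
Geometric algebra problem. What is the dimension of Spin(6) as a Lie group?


Spin(n) double-covers SO(n); both have Lie algebra so(n) of dimension n(n-1)/2.
n = 6
n(n-1) = 6 * 5 = 30
dim Spin(6) = 30/2 = 15


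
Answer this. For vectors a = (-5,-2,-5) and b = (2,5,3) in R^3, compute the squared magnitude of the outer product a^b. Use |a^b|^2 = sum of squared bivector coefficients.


a wedge b = (a1*b2 - a2*b1)*e12 + (a1*b3 - a3*b1)*e13 + (a2*b3 - a3*b2)*e23
e12 coeff: (-5)*5 - (-2)*2 = -25 - (-4) = -21
e13 coeff: (-5)*3 - (-5)*2 = -15 - (-10) = -5
e23 coeff: (-2)*3 - (-5)*5 = -6 - (-25) = 19
|a wedge b|^2 = (-21)^2 + (-5)^2 + 19^2
= 441 + 25 + 361
= 827


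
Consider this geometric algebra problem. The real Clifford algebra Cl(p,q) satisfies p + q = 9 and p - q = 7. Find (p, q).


We need p + q = 9 and p - q = 7.
Adding: 2p = 9 + 7 = 16, so p = 8.
Then q = 9 - 8 = 1.
(p, q) = (8, 1)


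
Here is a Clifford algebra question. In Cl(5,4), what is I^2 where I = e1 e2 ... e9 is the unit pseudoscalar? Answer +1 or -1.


The pseudoscalar I = e1...e_n (product of all n generators) of Cl(p,q) satisfies I^2 = (-1)^(q + n(n-1)/2).
p = 5, q = 4, n = p + q = 9
n(n-1)/2 = 9 * 8 / 2 = 36
Exponent = q + n(n-1)/2 = 4 + 36 = 40
I^2 = (-1)^40 = +1


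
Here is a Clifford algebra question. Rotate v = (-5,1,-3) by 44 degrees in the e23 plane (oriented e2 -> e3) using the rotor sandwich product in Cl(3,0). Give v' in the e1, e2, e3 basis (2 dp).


Rotor R = cos(22deg) - sin(22deg)*e23
Rotation angle theta = 2 * 22 = 44 degrees in the e23 plane (e2 -> e3).
The component perpendicular to the plane (e1) is invariant: v'_1 = v1 = -5.00
cos(44deg) = 0.7193, sin(44deg) = 0.6947
v'_2 = v2*cos(theta) - v3*sin(theta) = 1*0.7193 - (-3)*0.6947 = 2.80
v'_3 = v2*sin(theta) + v3*cos(theta) = 1*0.6947 + (-3)*0.7193 = -1.46
v' = -5.00*e1 + 2.80*e2 - 1.46*e3


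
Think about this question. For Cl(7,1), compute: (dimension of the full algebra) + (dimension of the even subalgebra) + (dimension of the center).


n = 7 + 1 = 8
Total dim = 2^8 = 256
Even subalgebra dim = 2^7 = 128
n is even, so center dim = 1
Sum = 256 + 128 + 1 = 385


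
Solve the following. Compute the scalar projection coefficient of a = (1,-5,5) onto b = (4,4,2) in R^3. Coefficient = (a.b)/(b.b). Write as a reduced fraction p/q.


Projection coefficient = (a . b) / (b . b)
a . b = 1*4 + (-5)*4 + 5*2
= 4 + (-20) + 10 = -6
b . b = 4^2 + 4^2 + 2^2
= 16 + 16 + 4 = 36
Coefficient = -6/36
In lowest terms: -1/6


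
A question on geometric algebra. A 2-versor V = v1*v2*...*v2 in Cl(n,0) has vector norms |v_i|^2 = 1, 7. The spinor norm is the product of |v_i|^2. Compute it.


Spinor norm N(V) = |v1|^2 * |v2|^2 * ... * |v2|^2
= 1 * 7
Running product: 1, 7
N(V) = 7


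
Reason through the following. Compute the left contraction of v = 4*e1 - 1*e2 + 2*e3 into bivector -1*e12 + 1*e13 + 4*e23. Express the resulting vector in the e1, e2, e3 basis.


Left contraction v _| B = <vB>_1 (grade-1 part of the geometric product vB).
Using e1_|e12 = e2, e2_|e12 = -e1, e1_|e13 = e3, e3_|e13 = -e1, e2_|e23 = e3, e3_|e23 = -e2:
e1 coeff: -v2*b12 - v3*b13 = -(-1)*(-1) - (2)*(1) = -3
e2 coeff: v1*b12 - v3*b23 = (4)*(-1) - (2)*(4) = -12
e3 coeff: v1*b13 + v2*b23 = (4)*(1) + (-1)*(4) = 0
v _| B = -3*e1 - 12*e2 + 0*e3


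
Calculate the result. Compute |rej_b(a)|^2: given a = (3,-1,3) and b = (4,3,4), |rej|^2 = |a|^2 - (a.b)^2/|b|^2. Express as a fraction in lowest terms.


|a|^2 = 3^2 + (-1)^2 + 3^2 = 19
|b|^2 = 4^2 + 3^2 + 4^2 = 41
a . b = 3*4 + (-1)*3 + 3*4 = 21
(a.b)^2 = 21^2 = 441
|rej|^2 = 19 - 441/41
= (779 - 441)/41
= 338/41
In lowest terms: 338/41


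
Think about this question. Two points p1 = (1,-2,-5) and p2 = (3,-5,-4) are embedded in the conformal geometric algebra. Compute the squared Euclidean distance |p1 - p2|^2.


p1 - p2 = (-2, 3, -1)
|p1 - p2|^2 = (-2)^2 + 3^2 + (-1)^2
= 4 + 9 + 1
= 14


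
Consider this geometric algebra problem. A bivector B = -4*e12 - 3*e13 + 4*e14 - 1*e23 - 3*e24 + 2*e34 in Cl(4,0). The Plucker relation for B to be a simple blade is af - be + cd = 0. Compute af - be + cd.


Plucker relation: af - be + cd
a*f = (-4)*2 = -8
b*e = (-3)*(-3) = 9
c*d = 4*(-1) = -4
af - be + cd = -8 - 9 + (-4)
= -21


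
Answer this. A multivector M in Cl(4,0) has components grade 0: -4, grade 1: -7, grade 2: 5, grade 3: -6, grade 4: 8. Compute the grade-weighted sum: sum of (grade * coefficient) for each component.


Grade-weighted sum = sum of grade_k * coefficient_k
0*(-4) = 0
1*(-7) = -7
2*5 = 10
3*(-6) = -18
4*8 = 32
Total = 0 + (-7) + 10 + (-18) + 32 = 17


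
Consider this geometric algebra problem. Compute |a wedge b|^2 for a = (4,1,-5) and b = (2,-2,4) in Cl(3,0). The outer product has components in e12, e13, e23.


a wedge b = (a1*b2 - a2*b1)*e12 + (a1*b3 - a3*b1)*e13 + (a2*b3 - a3*b2)*e23
e12 coeff: 4*(-2) - 1*2 = -8 - 2 = -10
e13 coeff: 4*4 - (-5)*2 = 16 - (-10) = 26
e23 coeff: 1*4 - (-5)*(-2) = 4 - 10 = -6
|a wedge b|^2 = (-10)^2 + 26^2 + (-6)^2
= 100 + 676 + 36
= 812


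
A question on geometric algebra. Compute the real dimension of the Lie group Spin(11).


Spin(n) double-covers SO(n); both have Lie algebra so(n) of dimension n(n-1)/2.
n = 11
n(n-1) = 11 * 10 = 110
dim Spin(11) = 110/2 = 55


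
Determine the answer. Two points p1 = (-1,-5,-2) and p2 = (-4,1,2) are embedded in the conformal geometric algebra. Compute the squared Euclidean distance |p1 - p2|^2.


p1 - p2 = (3, -6, -4)
|p1 - p2|^2 = 3^2 + (-6)^2 + (-4)^2
= 9 + 36 + 16
= 61


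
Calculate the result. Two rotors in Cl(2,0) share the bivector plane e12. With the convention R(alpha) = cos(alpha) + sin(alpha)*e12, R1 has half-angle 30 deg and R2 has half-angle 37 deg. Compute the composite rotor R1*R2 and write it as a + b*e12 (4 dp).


Same-plane rotors commute and their half-angles add:
R1*R2 = cos(a1 + a2) + sin(a1 + a2)*e12.
a1 + a2 = 30 + 37 = 67 deg
cos(67 deg) = 0.3907
sin(67 deg) = 0.9205
R1*R2 = 0.3907 + 0.9205*e12


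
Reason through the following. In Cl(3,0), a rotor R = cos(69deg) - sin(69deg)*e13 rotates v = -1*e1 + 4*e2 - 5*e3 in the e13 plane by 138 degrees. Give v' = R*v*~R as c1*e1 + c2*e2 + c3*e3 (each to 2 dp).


Rotor R = cos(69deg) - sin(69deg)*e13
Rotation angle theta = 2 * 69 = 138 degrees in the e13 plane (e1 -> e3).
The component perpendicular to the plane (e2) is invariant: v'_2 = v2 = 4.00
cos(138deg) = -0.7431, sin(138deg) = 0.6691
v'_1 = v1*cos(theta) - v3*sin(theta) = -1*(-0.7431) - (-5)*0.6691 = 4.09
v'_3 = v1*sin(theta) + v3*cos(theta) = -1*0.6691 + (-5)*(-0.7431) = 3.05
v' = 4.09*e1 + 4.00*e2 + 3.05*e3


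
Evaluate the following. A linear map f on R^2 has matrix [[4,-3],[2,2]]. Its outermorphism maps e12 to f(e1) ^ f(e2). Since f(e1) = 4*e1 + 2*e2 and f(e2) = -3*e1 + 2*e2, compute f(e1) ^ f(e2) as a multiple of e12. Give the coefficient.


The outermorphism of a linear map f sends e1^e2 to f(e1)^f(e2).
f(e1) = 4*e1 + 2*e2
f(e2) = -3*e1 + 2*e2
f(e1) ^ f(e2) = (4*e1 + 2*e2) ^ (-3*e1 + 2*e2)
= 4*2*e12 + 2*(-3)*e21
= (8 - (-6))*e12
= 14*e12
Coefficient = 14


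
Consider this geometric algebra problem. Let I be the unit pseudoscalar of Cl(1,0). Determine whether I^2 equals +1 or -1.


The pseudoscalar I = e1...e_n (product of all n generators) of Cl(p,q) satisfies I^2 = (-1)^(q + n(n-1)/2).
p = 1, q = 0, n = p + q = 1
n(n-1)/2 = 1 * 0 / 2 = 0
Exponent = q + n(n-1)/2 = 0 + 0 = 0
I^2 = (-1)^0 = +1


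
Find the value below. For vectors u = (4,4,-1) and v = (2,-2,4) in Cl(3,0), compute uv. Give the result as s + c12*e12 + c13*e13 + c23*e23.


In Cl(3,0): e_i^2 = 1, e_ie_j = -e_je_i for i != j.
Scalar part = u . v = 4*2 + 4*(-2) + (-1)*4
= 8 + (-8) + (-4) = -4
e12 coeff = 4*(-2) - 4*2 = -8 - 8 = -16
e13 coeff = 4*4 - (-1)*2 = 16 - (-2) = 18
e23 coeff = 4*4 - (-1)*(-2) = 16 - 2 = 14
uv = -4 - 16*e12 + 18*e13 + 14*e23


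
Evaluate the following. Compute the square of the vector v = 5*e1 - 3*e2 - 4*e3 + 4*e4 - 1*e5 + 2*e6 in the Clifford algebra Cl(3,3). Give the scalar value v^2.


v^2 = sum of c_i^2 * e_i^2
Positive signature terms (e_i^2 = +1): 5^2 + (-3)^2 + (-4)^2 = 50
Negative signature terms (e_j^2 = -1): 4^2 + (-1)^2 + 2^2 = 21
v^2 = 50 - 21 = 29


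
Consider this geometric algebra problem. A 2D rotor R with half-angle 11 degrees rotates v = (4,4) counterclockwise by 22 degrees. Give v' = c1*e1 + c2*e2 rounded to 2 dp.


Rotor R = cos(11deg) - sin(11deg)*e12
Rotation angle theta = 2 * 11 = 22 degrees
v' = R*v*~R rotates v by theta.
cos(22deg) = 0.9272, sin(22deg) = 0.3746
v'_1 = 4*cos(22deg) - 4*sin(22deg)
= 4*0.9272 - 4*0.3746
= 2.21
v'_2 = 4*sin(22deg) + 4*cos(22deg)
= 4*0.3746 + 4*0.9272
= 5.21
v' = 2.21*e1 + 5.21*e2


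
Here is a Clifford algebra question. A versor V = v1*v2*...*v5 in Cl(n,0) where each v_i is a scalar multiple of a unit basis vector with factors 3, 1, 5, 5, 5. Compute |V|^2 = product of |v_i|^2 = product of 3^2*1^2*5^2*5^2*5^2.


Each vector v_i has |v_i|^2 = s_i^2
Squared scales: 3^2 = 9, 1^2 = 1, 5^2 = 25, 5^2 = 25, 5^2 = 25
|V|^2 = 9 * 1 * 25 * 25 * 25
= 140625


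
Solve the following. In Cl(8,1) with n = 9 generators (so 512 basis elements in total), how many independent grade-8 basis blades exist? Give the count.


Number of grade-k basis blades in Cl(p,q) with n = p + q is C(n, k).
n = 8 + 1 = 9
C(9, 8) = 9! / (8! * 1!)
= 362880 / (40320 * 1)
= 9


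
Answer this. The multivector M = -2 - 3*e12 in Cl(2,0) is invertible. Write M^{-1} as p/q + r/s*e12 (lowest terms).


M = -2 - 3*e12, where e12^2 = -1.
Since M commutes with its reverse ~M = a - b*e12, M * ~M = a^2 - b^2*e12^2 = a^2 + b^2.
So M^{-1} = ~M / (a^2 + b^2) = (a - b*e12)/(a^2 + b^2).
a^2 + b^2 = 4 + 9 = 13
Scalar part = -2/13 = -2/13
Bivector coeff = 3/13 = 3/13
M^{-1} = -2/13 + 3/13*e12


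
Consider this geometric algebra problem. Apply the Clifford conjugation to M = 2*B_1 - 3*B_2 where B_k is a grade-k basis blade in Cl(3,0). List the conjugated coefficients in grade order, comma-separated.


Clifford conjugate sign for grade k: (-1)^(k(k+1)/2)
Grade 1: (-1)^(1*2/2) = (-1)^1 = -1, coeff 2 -> -2
Grade 2: (-1)^(2*3/2) = (-1)^3 = -1, coeff -3 -> 3
Conjugated coefficients: -2, 3


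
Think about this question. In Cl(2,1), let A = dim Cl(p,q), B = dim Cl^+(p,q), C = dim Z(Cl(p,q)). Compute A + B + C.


n = 2 + 1 = 3
Total dim = 2^3 = 8
Even subalgebra dim = 2^2 = 4
n is odd, so center dim = 2
Sum = 8 + 4 + 2 = 14


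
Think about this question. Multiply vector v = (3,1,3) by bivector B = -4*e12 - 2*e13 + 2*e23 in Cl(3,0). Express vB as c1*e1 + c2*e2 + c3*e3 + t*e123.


vB has grade-1 (vector) and grade-3 (trivector) parts: vB = (v _| B) + (v ^ B).
Vector part <vB>_1:
  e1: -v2*b12 - v3*b13 = -(1)*(-4) - (3)*(-2) = 10
  e2: v1*b12 - v3*b23 = (3)*(-4) - (3)*(2) = -18
  e3: v1*b13 + v2*b23 = (3)*(-2) + (1)*(2) = -4
Trivector part <vB>_3:
  e123: v1*b23 - v2*b13 + v3*b12 = (3)*(2) - (1)*(-2) + (3)*(-4) = -4
vB = 10*e1 - 18*e2 - 4*e3 - 4*e123


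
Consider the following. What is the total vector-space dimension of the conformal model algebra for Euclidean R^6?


The conformal model of R^6 uses Cl(7,1): the 6 Euclidean generators plus two extra orthogonal generators e+ (e+^2 = +1) and e- (e-^2 = -1), from which the null vectors e0, einf are built.
Number of generators m = 6 + 2 = 8.
dim Cl(p,q) = 2^m = 2^8 = 256


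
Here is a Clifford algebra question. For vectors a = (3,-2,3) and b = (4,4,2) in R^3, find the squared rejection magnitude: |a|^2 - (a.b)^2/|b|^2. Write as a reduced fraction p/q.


|a|^2 = 3^2 + (-2)^2 + 3^2 = 22
|b|^2 = 4^2 + 4^2 + 2^2 = 36
a . b = 3*4 + (-2)*4 + 3*2 = 10
(a.b)^2 = 10^2 = 100
|rej|^2 = 22 - 100/36
= (792 - 100)/36
= 692/36
In lowest terms: 173/9


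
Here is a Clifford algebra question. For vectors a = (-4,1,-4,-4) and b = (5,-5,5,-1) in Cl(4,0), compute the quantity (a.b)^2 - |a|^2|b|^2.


a . b = (-4)*5 + 1*(-5) + (-4)*5 + (-4)*(-1)
= -20 + (-5) + (-20) + 4 = -41
|a|^2 = (-4)^2 + 1^2 + (-4)^2 + (-4)^2 = 49
|b|^2 = 5^2 + (-5)^2 + 5^2 + (-1)^2 = 76
(a.b)^2 = (-41)^2 = 1681
|a|^2 * |b|^2 = 49 * 76 = 3724
Result = 1681 - 3724 = -2043


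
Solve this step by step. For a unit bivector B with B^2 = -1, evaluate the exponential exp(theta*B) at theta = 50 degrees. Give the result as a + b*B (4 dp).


For a unit bivector B with B^2 = -1, the exponential series gives
e^(theta*B) = cos(theta) + sin(theta)*B (the GA analogue of Euler's formula).
theta = 50 degrees = 0.872665 rad
cos(50 deg) = 0.6428
sin(50 deg) = 0.7660
exp(theta*B) = 0.6428 + 0.7660*B


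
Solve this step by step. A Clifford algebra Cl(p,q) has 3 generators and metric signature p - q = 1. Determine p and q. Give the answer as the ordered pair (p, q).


We need p + q = 3 and p - q = 1.
Adding: 2p = 3 + 1 = 4, so p = 2.
Then q = 3 - 2 = 1.
(p, q) = (2, 1)


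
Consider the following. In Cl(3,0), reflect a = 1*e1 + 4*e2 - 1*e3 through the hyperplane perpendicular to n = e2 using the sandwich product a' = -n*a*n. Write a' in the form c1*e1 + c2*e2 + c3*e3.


Reflection formula: a' = -n*a*n, with n = e2 (unit vector, n^2 = 1).
For reflection through hyperplane perp to e2:
The component along e2 flips sign, others stay.
a = (1, 4, -1)
a' = (1, -4, -1)
a' = 1*e1 - 4*e2 - 1*e3


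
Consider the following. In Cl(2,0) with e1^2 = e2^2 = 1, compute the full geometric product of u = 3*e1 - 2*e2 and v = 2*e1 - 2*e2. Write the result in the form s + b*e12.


Expand: (3*e1 - 2*e2)(2*e1 - 2*e2)
= 3*2*e1e1 + 3*(-2)*e1e2 + (-2)*2*e2e1 + (-2)*(-2)*e2e2
Using e1^2 = e2^2 = 1, e2e1 = -e1e2:
Scalar part s = 3*2 + (-2)*(-2) = 6 + 4 = 10
Bivector part b = 3*(-2) - (-2)*2 = -6 - (-4) = -2
uv = 10 - 2*e12


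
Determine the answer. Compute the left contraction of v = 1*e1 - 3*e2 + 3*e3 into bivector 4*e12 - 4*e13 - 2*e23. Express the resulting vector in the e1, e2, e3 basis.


Left contraction v _| B = <vB>_1 (grade-1 part of the geometric product vB).
Using e1_|e12 = e2, e2_|e12 = -e1, e1_|e13 = e3, e3_|e13 = -e1, e2_|e23 = e3, e3_|e23 = -e2:
e1 coeff: -v2*b12 - v3*b13 = -(-3)*(4) - (3)*(-4) = 24
e2 coeff: v1*b12 - v3*b23 = (1)*(4) - (3)*(-2) = 10
e3 coeff: v1*b13 + v2*b23 = (1)*(-4) + (-3)*(-2) = 2
v _| B = 24*e1 + 10*e2 + 2*e3


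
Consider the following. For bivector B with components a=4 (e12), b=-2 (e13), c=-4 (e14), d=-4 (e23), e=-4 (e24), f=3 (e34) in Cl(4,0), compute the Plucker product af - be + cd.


Plucker relation: af - be + cd
a*f = 4*3 = 12
b*e = (-2)*(-4) = 8
c*d = (-4)*(-4) = 16
af - be + cd = 12 - 8 + 16
= 20


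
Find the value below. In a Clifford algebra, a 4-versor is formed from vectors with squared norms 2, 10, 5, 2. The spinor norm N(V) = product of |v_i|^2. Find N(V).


Spinor norm N(V) = |v1|^2 * |v2|^2 * ... * |v4|^2
= 2 * 10 * 5 * 2
Running product: 2, 20, 100, 200
N(V) = 200


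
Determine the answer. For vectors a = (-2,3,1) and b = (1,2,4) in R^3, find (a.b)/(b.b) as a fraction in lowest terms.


Projection coefficient = (a . b) / (b . b)
a . b = (-2)*1 + 3*2 + 1*4
= -2 + 6 + 4 = 8
b . b = 1^2 + 2^2 + 4^2
= 1 + 4 + 16 = 21
Coefficient = 8/21
In lowest terms: 8/21


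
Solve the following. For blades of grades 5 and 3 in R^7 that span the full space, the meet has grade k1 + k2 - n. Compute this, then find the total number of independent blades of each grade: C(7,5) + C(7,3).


Meet grade = grade(A) + grade(B) - n
= 5 + 3 - 7 = 1
C(7,5) = 21
C(7,3) = 35
dim_A + dim_B = 21 + 35 = 56


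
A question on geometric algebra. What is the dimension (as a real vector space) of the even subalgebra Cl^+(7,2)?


Even subalgebra dimension = 2^(n-1)
n = 7 + 2 = 9
2^(9 - 1) = 2^8 = 256
Verification: sum of C(9,k) for even k = 1 + 36 + 126 + 84 + 9 = 256
Result = 256


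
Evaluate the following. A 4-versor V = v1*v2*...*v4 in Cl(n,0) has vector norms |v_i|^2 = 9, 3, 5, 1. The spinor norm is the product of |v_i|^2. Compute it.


Spinor norm N(V) = |v1|^2 * |v2|^2 * ... * |v4|^2
= 9 * 3 * 5 * 1
Running product: 9, 27, 135, 135
N(V) = 135


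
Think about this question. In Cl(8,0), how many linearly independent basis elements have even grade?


Even subalgebra dimension = 2^(n-1)
n = 8 + 0 = 8
2^(8 - 1) = 2^7 = 128
Verification: sum of C(8,k) for even k = 1 + 28 + 70 + 28 + 1 = 128
Result = 128


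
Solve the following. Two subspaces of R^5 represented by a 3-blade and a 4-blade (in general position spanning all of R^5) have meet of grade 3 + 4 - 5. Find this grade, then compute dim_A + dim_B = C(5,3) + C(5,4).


Meet grade = grade(A) + grade(B) - n
= 3 + 4 - 5 = 2
C(5,3) = 10
C(5,4) = 5
dim_A + dim_B = 10 + 5 = 15


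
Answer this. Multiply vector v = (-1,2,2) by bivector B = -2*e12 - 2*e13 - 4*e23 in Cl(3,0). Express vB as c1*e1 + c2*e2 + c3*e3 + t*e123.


vB has grade-1 (vector) and grade-3 (trivector) parts: vB = (v _| B) + (v ^ B).
Vector part <vB>_1:
  e1: -v2*b12 - v3*b13 = -(2)*(-2) - (2)*(-2) = 8
  e2: v1*b12 - v3*b23 = (-1)*(-2) - (2)*(-4) = 10
  e3: v1*b13 + v2*b23 = (-1)*(-2) + (2)*(-4) = -6
Trivector part <vB>_3:
  e123: v1*b23 - v2*b13 + v3*b12 = (-1)*(-4) - (2)*(-2) + (2)*(-2) = 4
vB = 8*e1 + 10*e2 - 6*e3 + 4*e123


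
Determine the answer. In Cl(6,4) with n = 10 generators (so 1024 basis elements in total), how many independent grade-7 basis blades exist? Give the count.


Number of grade-k basis blades in Cl(p,q) with n = p + q is C(n, k).
n = 6 + 4 = 10
C(10, 7) = 10! / (7! * 3!)
= 3628800 / (5040 * 6)
= 120


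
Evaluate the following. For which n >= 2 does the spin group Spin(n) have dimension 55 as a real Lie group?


dim Spin(n) = dim so(n) = n(n-1)/2.
Solve n(n-1)/2 = 55, i.e. n^2 - n - 110 = 0.
Discriminant = 1 + 8*55 = 441
n = (1 + sqrt(441))/2 = (1 + 21)/2 = 11


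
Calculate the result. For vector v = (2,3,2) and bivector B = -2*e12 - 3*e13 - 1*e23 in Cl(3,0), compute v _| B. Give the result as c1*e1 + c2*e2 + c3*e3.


Left contraction v _| B = <vB>_1 (grade-1 part of the geometric product vB).
Using e1_|e12 = e2, e2_|e12 = -e1, e1_|e13 = e3, e3_|e13 = -e1, e2_|e23 = e3, e3_|e23 = -e2:
e1 coeff: -v2*b12 - v3*b13 = -(3)*(-2) - (2)*(-3) = 12
e2 coeff: v1*b12 - v3*b23 = (2)*(-2) - (2)*(-1) = -2
e3 coeff: v1*b13 + v2*b23 = (2)*(-3) + (3)*(-1) = -9
v _| B = 12*e1 - 2*e2 - 9*e3


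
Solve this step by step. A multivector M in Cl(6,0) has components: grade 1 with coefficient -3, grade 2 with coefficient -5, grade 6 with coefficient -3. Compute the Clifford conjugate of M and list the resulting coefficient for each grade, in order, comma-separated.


Clifford conjugate sign for grade k: (-1)^(k(k+1)/2)
Grade 1: (-1)^(1*2/2) = (-1)^1 = -1, coeff -3 -> 3
Grade 2: (-1)^(2*3/2) = (-1)^3 = -1, coeff -5 -> 5
Grade 6: (-1)^(6*7/2) = (-1)^21 = -1, coeff -3 -> 3
Conjugated coefficients: 3, 5, 3


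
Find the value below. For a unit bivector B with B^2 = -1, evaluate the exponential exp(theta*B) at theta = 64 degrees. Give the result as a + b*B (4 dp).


For a unit bivector B with B^2 = -1, the exponential series gives
e^(theta*B) = cos(theta) + sin(theta)*B (the GA analogue of Euler's formula).
theta = 64 degrees = 1.117011 rad
cos(64 deg) = 0.4384
sin(64 deg) = 0.8988
exp(theta*B) = 0.4384 + 0.8988*B


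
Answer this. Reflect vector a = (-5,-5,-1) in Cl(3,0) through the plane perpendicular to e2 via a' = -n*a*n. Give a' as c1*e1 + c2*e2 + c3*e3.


Reflection formula: a' = -n*a*n, with n = e2 (unit vector, n^2 = 1).
For reflection through hyperplane perp to e2:
The component along e2 flips sign, others stay.
a = (-5, -5, -1)
a' = (-5, 5, -1)
a' = -5*e1 + 5*e2 - 1*e3


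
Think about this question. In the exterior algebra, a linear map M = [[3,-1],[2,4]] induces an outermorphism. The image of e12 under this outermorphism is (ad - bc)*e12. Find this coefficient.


The outermorphism of a linear map f sends e1^e2 to f(e1)^f(e2).
f(e1) = 3*e1 + 2*e2
f(e2) = -1*e1 + 4*e2
f(e1) ^ f(e2) = (3*e1 + 2*e2) ^ (-1*e1 + 4*e2)
= 3*4*e12 + 2*(-1)*e21
= (12 - (-2))*e12
= 14*e12
Coefficient = 14


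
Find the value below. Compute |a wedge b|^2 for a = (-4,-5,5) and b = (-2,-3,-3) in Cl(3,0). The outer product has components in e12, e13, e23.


a wedge b = (a1*b2 - a2*b1)*e12 + (a1*b3 - a3*b1)*e13 + (a2*b3 - a3*b2)*e23
e12 coeff: (-4)*(-3) - (-5)*(-2) = 12 - 10 = 2
e13 coeff: (-4)*(-3) - 5*(-2) = 12 - (-10) = 22
e23 coeff: (-5)*(-3) - 5*(-3) = 15 - (-15) = 30
|a wedge b|^2 = 2^2 + 22^2 + 30^2
= 4 + 484 + 900
= 1388


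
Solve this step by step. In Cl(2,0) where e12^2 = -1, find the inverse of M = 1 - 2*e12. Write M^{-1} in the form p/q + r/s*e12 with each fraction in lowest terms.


M = 1 - 2*e12, where e12^2 = -1.
Since M commutes with its reverse ~M = a - b*e12, M * ~M = a^2 - b^2*e12^2 = a^2 + b^2.
So M^{-1} = ~M / (a^2 + b^2) = (a - b*e12)/(a^2 + b^2).
a^2 + b^2 = 1 + 4 = 5
Scalar part = 1/5 = 1/5
Bivector coeff = 2/5 = 2/5
M^{-1} = 1/5 + 2/5*e12


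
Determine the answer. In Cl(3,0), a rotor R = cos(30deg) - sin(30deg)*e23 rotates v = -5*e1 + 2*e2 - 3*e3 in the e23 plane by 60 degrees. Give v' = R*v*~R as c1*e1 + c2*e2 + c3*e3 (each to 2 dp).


Rotor R = cos(30deg) - sin(30deg)*e23
Rotation angle theta = 2 * 30 = 60 degrees in the e23 plane (e2 -> e3).
The component perpendicular to the plane (e1) is invariant: v'_1 = v1 = -5.00
cos(60deg) = 0.5000, sin(60deg) = 0.8660
v'_2 = v2*cos(theta) - v3*sin(theta) = 2*0.5000 - (-3)*0.8660 = 3.60
v'_3 = v2*sin(theta) + v3*cos(theta) = 2*0.8660 + (-3)*0.5000 = 0.23
v' = -5.00*e1 + 3.60*e2 + 0.23*e3


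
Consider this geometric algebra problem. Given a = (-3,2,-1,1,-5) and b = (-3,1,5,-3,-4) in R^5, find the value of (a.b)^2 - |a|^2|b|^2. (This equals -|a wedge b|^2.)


a . b = (-3)*(-3) + 2*1 + (-1)*5 + 1*(-3) + (-5)*(-4)
= 9 + 2 + (-5) + (-3) + 20 = 23
|a|^2 = (-3)^2 + 2^2 + (-1)^2 + 1^2 + (-5)^2 = 40
|b|^2 = (-3)^2 + 1^2 + 5^2 + (-3)^2 + (-4)^2 = 60
(a.b)^2 = 23^2 = 529
|a|^2 * |b|^2 = 40 * 60 = 2400
Result = 529 - 2400 = -1871


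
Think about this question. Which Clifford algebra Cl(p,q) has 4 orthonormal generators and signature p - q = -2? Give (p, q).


We need p + q = 4 and p - q = -2.
Adding: 2p = 4 + (-2) = 2, so p = 1.
Then q = 4 - 1 = 3.
(p, q) = (1, 3)


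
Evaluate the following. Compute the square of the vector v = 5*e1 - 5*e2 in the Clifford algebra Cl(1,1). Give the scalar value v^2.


v^2 = sum of c_i^2 * e_i^2
Positive signature terms (e_i^2 = +1): 5^2 = 25
Negative signature terms (e_j^2 = -1): (-5)^2 = 25
v^2 = 25 - 25 = 0


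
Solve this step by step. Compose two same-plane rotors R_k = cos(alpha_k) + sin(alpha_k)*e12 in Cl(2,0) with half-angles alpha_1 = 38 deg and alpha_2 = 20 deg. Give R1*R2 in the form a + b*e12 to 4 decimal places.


Same-plane rotors commute and their half-angles add:
R1*R2 = cos(a1 + a2) + sin(a1 + a2)*e12.
a1 + a2 = 38 + 20 = 58 deg
cos(58 deg) = 0.5299
sin(58 deg) = 0.8480
R1*R2 = 0.5299 + 0.8480*e12


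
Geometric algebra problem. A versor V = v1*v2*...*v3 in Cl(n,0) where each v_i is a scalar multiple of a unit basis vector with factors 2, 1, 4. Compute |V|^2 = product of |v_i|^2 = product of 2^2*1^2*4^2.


Each vector v_i has |v_i|^2 = s_i^2
Squared scales: 2^2 = 4, 1^2 = 1, 4^2 = 16
|V|^2 = 4 * 1 * 16
= 64


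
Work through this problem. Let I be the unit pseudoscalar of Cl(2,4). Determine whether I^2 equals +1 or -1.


The pseudoscalar I = e1...e_n (product of all n generators) of Cl(p,q) satisfies I^2 = (-1)^(q + n(n-1)/2).
p = 2, q = 4, n = p + q = 6
n(n-1)/2 = 6 * 5 / 2 = 15
Exponent = q + n(n-1)/2 = 4 + 15 = 19
I^2 = (-1)^19 = -1


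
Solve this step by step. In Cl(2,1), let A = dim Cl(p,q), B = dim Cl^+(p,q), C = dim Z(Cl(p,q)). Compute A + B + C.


n = 2 + 1 = 3
Total dim = 2^3 = 8
Even subalgebra dim = 2^2 = 4
n is odd, so center dim = 2
Sum = 8 + 4 + 2 = 14


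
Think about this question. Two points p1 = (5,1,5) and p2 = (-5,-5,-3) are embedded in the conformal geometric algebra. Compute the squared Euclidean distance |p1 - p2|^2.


p1 - p2 = (10, 6, 8)
|p1 - p2|^2 = 10^2 + 6^2 + 8^2
= 100 + 36 + 64
= 200


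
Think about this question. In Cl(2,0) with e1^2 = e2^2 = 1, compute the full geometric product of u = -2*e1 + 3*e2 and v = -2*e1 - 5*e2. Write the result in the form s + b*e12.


Expand: (-2*e1 + 3*e2)(-2*e1 - 5*e2)
= (-2)*(-2)*e1e1 + (-2)*(-5)*e1e2 + 3*(-2)*e2e1 + 3*(-5)*e2e2
Using e1^2 = e2^2 = 1, e2e1 = -e1e2:
Scalar part s = (-2)*(-2) + 3*(-5) = 4 + (-15) = -11
Bivector part b = (-2)*(-5) - 3*(-2) = 10 - (-6) = 16
uv = -11 + 16*e12


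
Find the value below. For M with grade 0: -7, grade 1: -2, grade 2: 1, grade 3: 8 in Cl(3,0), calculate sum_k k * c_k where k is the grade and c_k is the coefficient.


Grade-weighted sum = sum of grade_k * coefficient_k
0*(-7) = 0
1*(-2) = -2
2*1 = 2
3*8 = 24
Total = 0 + (-2) + 2 + 24 = 24


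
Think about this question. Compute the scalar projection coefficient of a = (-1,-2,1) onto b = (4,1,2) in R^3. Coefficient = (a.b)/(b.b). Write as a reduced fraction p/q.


Projection coefficient = (a . b) / (b . b)
a . b = (-1)*4 + (-2)*1 + 1*2
= -4 + (-2) + 2 = -4
b . b = 4^2 + 1^2 + 2^2
= 16 + 1 + 4 = 21
Coefficient = -4/21
In lowest terms: -4/21


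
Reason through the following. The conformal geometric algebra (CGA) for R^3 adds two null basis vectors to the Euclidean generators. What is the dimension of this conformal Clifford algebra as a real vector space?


The conformal model of R^3 uses Cl(4,1): the 3 Euclidean generators plus two extra orthogonal generators e+ (e+^2 = +1) and e- (e-^2 = -1), from which the null vectors e0, einf are built.
Number of generators m = 3 + 2 = 5.
dim Cl(p,q) = 2^m = 2^5 = 32


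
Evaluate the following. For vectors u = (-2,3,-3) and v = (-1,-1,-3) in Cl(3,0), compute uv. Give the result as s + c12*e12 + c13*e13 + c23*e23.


In Cl(3,0): e_i^2 = 1, e_ie_j = -e_je_i for i != j.
Scalar part = u . v = (-2)*(-1) + 3*(-1) + (-3)*(-3)
= 2 + (-3) + 9 = 8
e12 coeff = (-2)*(-1) - 3*(-1) = 2 - (-3) = 5
e13 coeff = (-2)*(-3) - (-3)*(-1) = 6 - 3 = 3
e23 coeff = 3*(-3) - (-3)*(-1) = -9 - 3 = -12
uv = 8 + 5*e12 + 3*e13 - 12*e23


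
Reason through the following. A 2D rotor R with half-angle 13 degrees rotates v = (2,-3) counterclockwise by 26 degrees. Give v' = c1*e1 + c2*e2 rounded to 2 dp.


Rotor R = cos(13deg) - sin(13deg)*e12
Rotation angle theta = 2 * 13 = 26 degrees
v' = R*v*~R rotates v by theta.
cos(26deg) = 0.8988, sin(26deg) = 0.4384
v'_1 = 2*cos(26deg) - (-3)*sin(26deg)
= 2*0.8988 - (-3)*0.4384
= 3.11
v'_2 = 2*sin(26deg) + (-3)*cos(26deg)
= 2*0.4384 + (-3)*0.8988
= -1.82
v' = 3.11*e1 - 1.82*e2


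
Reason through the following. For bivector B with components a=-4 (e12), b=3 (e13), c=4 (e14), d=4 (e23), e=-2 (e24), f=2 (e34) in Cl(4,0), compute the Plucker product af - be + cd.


Plucker relation: af - be + cd
a*f = (-4)*2 = -8
b*e = 3*(-2) = -6
c*d = 4*4 = 16
af - be + cd = -8 - (-6) + 16
= 14


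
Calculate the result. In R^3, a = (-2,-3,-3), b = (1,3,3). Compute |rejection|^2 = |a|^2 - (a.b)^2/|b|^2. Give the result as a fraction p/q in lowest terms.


|a|^2 = (-2)^2 + (-3)^2 + (-3)^2 = 22
|b|^2 = 1^2 + 3^2 + 3^2 = 19
a . b = (-2)*1 + (-3)*3 + (-3)*3 = -20
(a.b)^2 = (-20)^2 = 400
|rej|^2 = 22 - 400/19
= (418 - 400)/19
= 18/19
In lowest terms: 18/19


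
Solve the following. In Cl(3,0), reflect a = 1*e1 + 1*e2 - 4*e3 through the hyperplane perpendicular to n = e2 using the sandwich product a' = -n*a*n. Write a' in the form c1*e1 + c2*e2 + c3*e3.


Reflection formula: a' = -n*a*n, with n = e2 (unit vector, n^2 = 1).
For reflection through hyperplane perp to e2:
The component along e2 flips sign, others stay.
a = (1, 1, -4)
a' = (1, -1, -4)
a' = 1*e1 - 1*e2 - 4*e3


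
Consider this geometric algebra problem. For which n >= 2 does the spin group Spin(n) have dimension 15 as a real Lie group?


dim Spin(n) = dim so(n) = n(n-1)/2.
Solve n(n-1)/2 = 15, i.e. n^2 - n - 30 = 0.
Discriminant = 1 + 8*15 = 121
n = (1 + sqrt(121))/2 = (1 + 11)/2 = 6


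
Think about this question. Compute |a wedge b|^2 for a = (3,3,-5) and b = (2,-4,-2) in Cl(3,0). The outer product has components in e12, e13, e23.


a wedge b = (a1*b2 - a2*b1)*e12 + (a1*b3 - a3*b1)*e13 + (a2*b3 - a3*b2)*e23
e12 coeff: 3*(-4) - 3*2 = -12 - 6 = -18
e13 coeff: 3*(-2) - (-5)*2 = -6 - (-10) = 4
e23 coeff: 3*(-2) - (-5)*(-4) = -6 - 20 = -26
|a wedge b|^2 = (-18)^2 + 4^2 + (-26)^2
= 324 + 16 + 676
= 1016


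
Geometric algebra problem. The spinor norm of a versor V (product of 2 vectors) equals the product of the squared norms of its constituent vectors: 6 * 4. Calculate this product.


Spinor norm N(V) = |v1|^2 * |v2|^2 * ... * |v2|^2
= 6 * 4
Running product: 6, 24
N(V) = 24


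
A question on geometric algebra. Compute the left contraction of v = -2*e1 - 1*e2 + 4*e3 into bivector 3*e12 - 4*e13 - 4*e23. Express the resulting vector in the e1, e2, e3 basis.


Left contraction v _| B = <vB>_1 (grade-1 part of the geometric product vB).
Using e1_|e12 = e2, e2_|e12 = -e1, e1_|e13 = e3, e3_|e13 = -e1, e2_|e23 = e3, e3_|e23 = -e2:
e1 coeff: -v2*b12 - v3*b13 = -(-1)*(3) - (4)*(-4) = 19
e2 coeff: v1*b12 - v3*b23 = (-2)*(3) - (4)*(-4) = 10
e3 coeff: v1*b13 + v2*b23 = (-2)*(-4) + (-1)*(-4) = 12
v _| B = 19*e1 + 10*e2 + 12*e3


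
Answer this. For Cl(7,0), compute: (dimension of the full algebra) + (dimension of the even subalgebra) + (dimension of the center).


n = 7 + 0 = 7
Total dim = 2^7 = 128
Even subalgebra dim = 2^6 = 64
n is odd, so center dim = 2
Sum = 128 + 64 + 2 = 194


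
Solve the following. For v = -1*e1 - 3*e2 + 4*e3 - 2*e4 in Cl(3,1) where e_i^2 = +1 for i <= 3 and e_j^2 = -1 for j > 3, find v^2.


v^2 = sum of c_i^2 * e_i^2
Positive signature terms (e_i^2 = +1): (-1)^2 + (-3)^2 + 4^2 = 26
Negative signature terms (e_j^2 = -1): (-2)^2 = 4
v^2 = 26 - 4 = 22


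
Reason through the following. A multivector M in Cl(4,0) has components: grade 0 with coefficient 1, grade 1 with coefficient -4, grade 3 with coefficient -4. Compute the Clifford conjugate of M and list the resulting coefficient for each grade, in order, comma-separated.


Clifford conjugate sign for grade k: (-1)^(k(k+1)/2)
Grade 0: (-1)^(0*1/2) = (-1)^0 = 1, coeff 1 -> 1
Grade 1: (-1)^(1*2/2) = (-1)^1 = -1, coeff -4 -> 4
Grade 3: (-1)^(3*4/2) = (-1)^6 = 1, coeff -4 -> -4
Conjugated coefficients: 1, 4, -4


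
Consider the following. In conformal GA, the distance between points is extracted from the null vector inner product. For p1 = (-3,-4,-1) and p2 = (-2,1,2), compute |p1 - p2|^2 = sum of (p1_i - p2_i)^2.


p1 - p2 = (-1, -5, -3)
|p1 - p2|^2 = (-1)^2 + (-5)^2 + (-3)^2
= 1 + 25 + 9
= 35


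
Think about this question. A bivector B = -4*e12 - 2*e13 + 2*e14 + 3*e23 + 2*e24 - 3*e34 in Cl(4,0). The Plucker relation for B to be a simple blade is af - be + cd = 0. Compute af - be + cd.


Plucker relation: af - be + cd
a*f = (-4)*(-3) = 12
b*e = (-2)*2 = -4
c*d = 2*3 = 6
af - be + cd = 12 - (-4) + 6
= 22


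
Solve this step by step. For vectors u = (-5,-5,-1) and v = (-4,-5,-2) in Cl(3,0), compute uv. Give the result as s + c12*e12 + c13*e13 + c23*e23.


In Cl(3,0): e_i^2 = 1, e_ie_j = -e_je_i for i != j.
Scalar part = u . v = (-5)*(-4) + (-5)*(-5) + (-1)*(-2)
= 20 + 25 + 2 = 47
e12 coeff = (-5)*(-5) - (-5)*(-4) = 25 - 20 = 5
e13 coeff = (-5)*(-2) - (-1)*(-4) = 10 - 4 = 6
e23 coeff = (-5)*(-2) - (-1)*(-5) = 10 - 5 = 5
uv = 47 + 5*e12 + 6*e13 + 5*e23


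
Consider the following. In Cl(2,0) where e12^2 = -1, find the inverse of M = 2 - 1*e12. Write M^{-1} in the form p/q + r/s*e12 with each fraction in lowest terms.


M = 2 - 1*e12, where e12^2 = -1.
Since M commutes with its reverse ~M = a - b*e12, M * ~M = a^2 - b^2*e12^2 = a^2 + b^2.
So M^{-1} = ~M / (a^2 + b^2) = (a - b*e12)/(a^2 + b^2).
a^2 + b^2 = 4 + 1 = 5
Scalar part = 2/5 = 2/5
Bivector coeff = 1/5 = 1/5
M^{-1} = 2/5 + 1/5*e12


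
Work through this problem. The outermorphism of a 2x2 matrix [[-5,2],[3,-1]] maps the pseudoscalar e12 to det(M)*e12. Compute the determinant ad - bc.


The outermorphism of a linear map f sends e1^e2 to f(e1)^f(e2).
f(e1) = -5*e1 + 3*e2
f(e2) = 2*e1 - 1*e2
f(e1) ^ f(e2) = (-5*e1 + 3*e2) ^ (2*e1 - 1*e2)
= (-5)*(-1)*e12 + 3*2*e21
= (5 - 6)*e12
= -1*e12
Coefficient = -1


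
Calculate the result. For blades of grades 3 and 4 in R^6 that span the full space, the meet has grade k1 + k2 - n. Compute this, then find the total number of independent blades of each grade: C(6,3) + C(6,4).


Meet grade = grade(A) + grade(B) - n
= 3 + 4 - 6 = 1
C(6,3) = 20
C(6,4) = 15
dim_A + dim_B = 20 + 15 = 35


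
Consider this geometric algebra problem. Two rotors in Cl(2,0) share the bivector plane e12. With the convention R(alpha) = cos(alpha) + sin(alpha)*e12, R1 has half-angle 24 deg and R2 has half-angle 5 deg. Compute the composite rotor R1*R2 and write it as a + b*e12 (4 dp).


Same-plane rotors commute and their half-angles add:
R1*R2 = cos(a1 + a2) + sin(a1 + a2)*e12.
a1 + a2 = 24 + 5 = 29 deg
cos(29 deg) = 0.8746
sin(29 deg) = 0.4848
R1*R2 = 0.8746 + 0.4848*e12


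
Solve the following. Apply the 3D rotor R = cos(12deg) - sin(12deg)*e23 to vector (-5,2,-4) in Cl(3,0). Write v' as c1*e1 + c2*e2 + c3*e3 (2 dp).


Rotor R = cos(12deg) - sin(12deg)*e23
Rotation angle theta = 2 * 12 = 24 degrees in the e23 plane (e2 -> e3).
The component perpendicular to the plane (e1) is invariant: v'_1 = v1 = -5.00
cos(24deg) = 0.9135, sin(24deg) = 0.4067
v'_2 = v2*cos(theta) - v3*sin(theta) = 2*0.9135 - (-4)*0.4067 = 3.45
v'_3 = v2*sin(theta) + v3*cos(theta) = 2*0.4067 + (-4)*0.9135 = -2.84
v' = -5.00*e1 + 3.45*e2 - 2.84*e3


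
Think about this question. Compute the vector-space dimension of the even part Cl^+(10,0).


Even subalgebra dimension = 2^(n-1)
n = 10 + 0 = 10
2^(10 - 1) = 2^9 = 512
Verification: sum of C(10,k) for even k = 1 + 45 + 210 + 210 + 45 + 1 = 512
Result = 512


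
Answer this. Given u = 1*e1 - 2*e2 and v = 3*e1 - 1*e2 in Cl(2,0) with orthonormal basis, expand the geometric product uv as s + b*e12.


Expand: (1*e1 - 2*e2)(3*e1 - 1*e2)
= 1*3*e1e1 + 1*(-1)*e1e2 + (-2)*3*e2e1 + (-2)*(-1)*e2e2
Using e1^2 = e2^2 = 1, e2e1 = -e1e2:
Scalar part s = 1*3 + (-2)*(-1) = 3 + 2 = 5
Bivector part b = 1*(-1) - (-2)*3 = -1 - (-6) = 5
uv = 5 + 5*e12


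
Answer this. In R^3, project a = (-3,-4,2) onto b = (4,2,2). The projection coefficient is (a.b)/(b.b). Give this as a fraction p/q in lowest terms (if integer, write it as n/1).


Projection coefficient = (a . b) / (b . b)
a . b = (-3)*4 + (-4)*2 + 2*2
= -12 + (-8) + 4 = -16
b . b = 4^2 + 2^2 + 2^2
= 16 + 4 + 4 = 24
Coefficient = -16/24
In lowest terms: -2/3


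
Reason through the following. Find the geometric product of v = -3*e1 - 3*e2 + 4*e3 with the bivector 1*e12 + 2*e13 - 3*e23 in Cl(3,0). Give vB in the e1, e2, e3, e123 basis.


vB has grade-1 (vector) and grade-3 (trivector) parts: vB = (v _| B) + (v ^ B).
Vector part <vB>_1:
  e1: -v2*b12 - v3*b13 = -(-3)*(1) - (4)*(2) = -5
  e2: v1*b12 - v3*b23 = (-3)*(1) - (4)*(-3) = 9
  e3: v1*b13 + v2*b23 = (-3)*(2) + (-3)*(-3) = 3
Trivector part <vB>_3:
  e123: v1*b23 - v2*b13 + v3*b12 = (-3)*(-3) - (-3)*(2) + (4)*(1) = 19
vB = -5*e1 + 9*e2 + 3*e3 + 19*e123


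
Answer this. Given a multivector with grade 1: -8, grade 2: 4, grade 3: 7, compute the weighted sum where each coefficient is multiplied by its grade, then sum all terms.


Grade-weighted sum = sum of grade_k * coefficient_k
1*(-8) = -8
2*4 = 8
3*7 = 21
Total = -8 + 8 + 21 = 21


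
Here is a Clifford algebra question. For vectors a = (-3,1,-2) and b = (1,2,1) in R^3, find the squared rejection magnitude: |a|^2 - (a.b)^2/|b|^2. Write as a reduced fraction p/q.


|a|^2 = (-3)^2 + 1^2 + (-2)^2 = 14
|b|^2 = 1^2 + 2^2 + 1^2 = 6
a . b = (-3)*1 + 1*2 + (-2)*1 = -3
(a.b)^2 = (-3)^2 = 9
|rej|^2 = 14 - 9/6
= (84 - 9)/6
= 75/6
In lowest terms: 25/2


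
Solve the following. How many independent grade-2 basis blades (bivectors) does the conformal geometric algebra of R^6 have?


The conformal model of R^6 uses Cl(7,1) with m = 6 + 2 = 8 generators.
Number of grade-2 blades = C(m, 2) = C(8, 2)
= 8*7/2 = 28


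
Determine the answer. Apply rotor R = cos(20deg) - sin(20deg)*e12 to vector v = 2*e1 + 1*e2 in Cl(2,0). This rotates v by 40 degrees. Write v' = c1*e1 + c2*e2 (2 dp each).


Rotor R = cos(20deg) - sin(20deg)*e12
Rotation angle theta = 2 * 20 = 40 degrees
v' = R*v*~R rotates v by theta.
cos(40deg) = 0.7660, sin(40deg) = 0.6428
v'_1 = 2*cos(40deg) - 1*sin(40deg)
= 2*0.7660 - 1*0.6428
= 0.89
v'_2 = 2*sin(40deg) + 1*cos(40deg)
= 2*0.6428 + 1*0.7660
= 2.05
v' = 0.89*e1 + 2.05*e2


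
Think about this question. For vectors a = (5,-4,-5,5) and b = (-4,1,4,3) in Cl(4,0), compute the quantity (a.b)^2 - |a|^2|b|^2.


a . b = 5*(-4) + (-4)*1 + (-5)*4 + 5*3
= -20 + (-4) + (-20) + 15 = -29
|a|^2 = 5^2 + (-4)^2 + (-5)^2 + 5^2 = 91
|b|^2 = (-4)^2 + 1^2 + 4^2 + 3^2 = 42
(a.b)^2 = (-29)^2 = 841
|a|^2 * |b|^2 = 91 * 42 = 3822
Result = 841 - 3822 = -2981


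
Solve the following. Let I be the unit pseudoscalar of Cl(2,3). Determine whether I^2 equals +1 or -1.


The pseudoscalar I = e1...e_n (product of all n generators) of Cl(p,q) satisfies I^2 = (-1)^(q + n(n-1)/2).
p = 2, q = 3, n = p + q = 5
n(n-1)/2 = 5 * 4 / 2 = 10
Exponent = q + n(n-1)/2 = 3 + 10 = 13
I^2 = (-1)^13 = -1


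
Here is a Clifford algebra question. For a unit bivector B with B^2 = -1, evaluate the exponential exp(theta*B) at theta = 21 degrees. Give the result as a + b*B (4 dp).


For a unit bivector B with B^2 = -1, the exponential series gives
e^(theta*B) = cos(theta) + sin(theta)*B (the GA analogue of Euler's formula).
theta = 21 degrees = 0.366519 rad
cos(21 deg) = 0.9336
sin(21 deg) = 0.3584
exp(theta*B) = 0.9336 + 0.3584*B


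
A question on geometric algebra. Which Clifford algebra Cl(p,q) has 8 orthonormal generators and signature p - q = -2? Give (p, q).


We need p + q = 8 and p - q = -2.
Adding: 2p = 8 + (-2) = 6, so p = 3.
Then q = 8 - 3 = 5.
(p, q) = (3, 5)


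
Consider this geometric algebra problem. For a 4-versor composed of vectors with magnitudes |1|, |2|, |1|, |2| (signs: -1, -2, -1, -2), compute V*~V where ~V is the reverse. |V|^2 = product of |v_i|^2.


Each vector v_i has |v_i|^2 = s_i^2
Squared scales: (-1)^2 = 1, (-2)^2 = 4, (-1)^2 = 1, (-2)^2 = 4
|V|^2 = 1 * 4 * 1 * 4
= 16


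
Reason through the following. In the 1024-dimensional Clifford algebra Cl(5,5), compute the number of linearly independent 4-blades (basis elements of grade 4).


Number of grade-k basis blades in Cl(p,q) with n = p + q is C(n, k).
n = 5 + 5 = 10
C(10, 4) = 10! / (4! * 6!)
= 3628800 / (24 * 720)
= 210


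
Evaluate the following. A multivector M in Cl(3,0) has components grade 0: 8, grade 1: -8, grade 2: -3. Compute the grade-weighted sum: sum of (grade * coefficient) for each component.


Grade-weighted sum = sum of grade_k * coefficient_k
0*8 = 0
1*(-8) = -8
2*(-3) = -6
Total = 0 + (-8) + (-6) = -14


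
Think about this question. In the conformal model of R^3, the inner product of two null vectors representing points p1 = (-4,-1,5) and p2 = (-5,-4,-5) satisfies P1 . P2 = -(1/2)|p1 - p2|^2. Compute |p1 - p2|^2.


p1 - p2 = (1, 3, 10)
|p1 - p2|^2 = 1^2 + 3^2 + 10^2
= 1 + 9 + 100
= 110
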